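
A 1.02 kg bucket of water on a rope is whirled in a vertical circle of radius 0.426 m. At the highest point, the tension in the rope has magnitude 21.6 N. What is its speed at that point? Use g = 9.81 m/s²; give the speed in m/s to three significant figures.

At the top, T + mg = mv²/r, so v = √(r(T/m + g)) = √(0.426 × (21.6/1.02 + 9.81)) = √(0.426 × 30.99) = √13.20 = 3.633 m/s.

3.63 m/s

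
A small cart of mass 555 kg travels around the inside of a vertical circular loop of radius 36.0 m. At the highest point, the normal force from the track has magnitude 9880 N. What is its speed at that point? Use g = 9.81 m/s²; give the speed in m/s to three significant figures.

31.5 m/s

At the top, N + mg = mv²/r, so v = √(r(N/m + g)) = √(36.0 × (9880/555 + 9.81)) = √(36.0 × 27.61) = √994.0 = 31.53 m/s.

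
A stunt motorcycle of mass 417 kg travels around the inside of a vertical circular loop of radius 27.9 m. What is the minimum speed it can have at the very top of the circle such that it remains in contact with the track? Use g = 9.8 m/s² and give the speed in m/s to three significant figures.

At the highest point the centre is directly below, so both the weight and N act inward: N + mg = mv²/r.
At minimum speed N → 0, so mg = mv_min²/r ⇒ v_min = √(g r) = √(9.8 × 27.9) = 16.54 m/s.

16.5 m/s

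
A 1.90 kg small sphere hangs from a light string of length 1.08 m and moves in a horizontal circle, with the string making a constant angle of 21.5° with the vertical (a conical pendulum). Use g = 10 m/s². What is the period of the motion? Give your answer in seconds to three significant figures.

r = L sinθ = 0.3958 m. From T sinθ = mω²r and T cosθ = mg: tanθ = ω²r/g, so ω² = g tanθ / r = g/(L cosθ).
ω = √(g/(L cosθ)) = √(10.0/(1.08 × 0.9304)) = √9.952 = 3.155 rad/s.
Period = 2π/ω = 1.992 s.

1.99 s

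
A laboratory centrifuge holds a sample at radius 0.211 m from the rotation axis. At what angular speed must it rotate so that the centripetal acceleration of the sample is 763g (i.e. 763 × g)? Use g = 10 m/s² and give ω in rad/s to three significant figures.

190 rad/s

Centripetal acceleration a_c = ω²r. Setting ω²r = 763g:
ω = √(763g / r) = √(763 × 10.0 / 0.211) = √36160 = 190.2 rad/s.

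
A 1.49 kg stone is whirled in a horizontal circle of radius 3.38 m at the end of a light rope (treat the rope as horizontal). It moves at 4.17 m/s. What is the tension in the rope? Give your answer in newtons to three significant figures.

The tension is the only horizontal force, so it supplies the full centripetal force: T = m v²/r = 1.49 × (4.170)²/3.38 = 1.49 × 17.39/3.38 = 7.666 N.

7.67 N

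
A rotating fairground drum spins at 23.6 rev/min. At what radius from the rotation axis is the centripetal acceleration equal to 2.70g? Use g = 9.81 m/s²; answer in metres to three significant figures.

ω = 23.6 rev/min × 2π/60 = 2.471 rad/s.
a_c = ω²r = 2.70g ⇒ r = 2.70 × 9.81 / (2.471)² = 26.49/6.108 = 4.337 m.

4.34 m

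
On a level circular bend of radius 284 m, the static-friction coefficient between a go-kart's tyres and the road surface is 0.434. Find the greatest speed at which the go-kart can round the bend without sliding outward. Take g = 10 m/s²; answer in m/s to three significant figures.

35.1 m/s

Friction provides the centripetal force on a flat curve. At maximum speed it is at its limiting value: μ_s m g = m v²/r.
Mass cancels: v_max = √(μ_s g r) = √(0.434 × 10.0 × 284) = √1233 = 35.11 m/s.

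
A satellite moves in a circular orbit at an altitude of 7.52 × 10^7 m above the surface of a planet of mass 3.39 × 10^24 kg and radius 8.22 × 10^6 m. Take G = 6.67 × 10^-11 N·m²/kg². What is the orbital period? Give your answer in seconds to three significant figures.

r = R + h = 8.22 × 10^6 + 7.52 × 10^7 = 8.342 × 10^7 m. Gravity provides the centripetal force: G M m / r² = m v² / r ⇒ v = √(GM/r) = 1646 m/s.
T = 2πr/v = 2π × 8.342 × 10^7 / 1646 = 318400 s.

318000 s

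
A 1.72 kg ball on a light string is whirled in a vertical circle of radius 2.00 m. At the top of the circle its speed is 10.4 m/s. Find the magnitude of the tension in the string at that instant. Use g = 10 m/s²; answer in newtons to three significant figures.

At the top, both T and the weight mg point inward (toward the centre), so T + mg = mv²/r.
T = m(v²/r − g) = 1.72 × ((10.4)²/2.00 − 10.0) = 1.72 × (54.08 − 10.0) = 1.72 × 44.08 = 75.82 N.

75.8 N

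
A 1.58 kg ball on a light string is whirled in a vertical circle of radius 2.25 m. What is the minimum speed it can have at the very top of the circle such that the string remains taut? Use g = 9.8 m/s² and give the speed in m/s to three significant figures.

4.70 m/s

At the highest point the centre is directly below, so both the weight and T act inward: T + mg = mv²/r.
At minimum speed T → 0, so mg = mv_min²/r ⇒ v_min = √(g r) = √(9.8 × 2.25) = 4.696 m/s.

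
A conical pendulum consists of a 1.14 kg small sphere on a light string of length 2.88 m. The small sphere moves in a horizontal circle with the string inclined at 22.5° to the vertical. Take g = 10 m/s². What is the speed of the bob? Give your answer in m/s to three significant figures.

2.14 m/s

The radius of the circle is r = L sinθ = 2.88 × sin 22.5° = 1.102 m.
Horizontally T sinθ = mv²/r and vertically T cosθ = mg, so tanθ = v²/(rg).
v = √(r g tanθ) = √(1.102 × 10.0 × 0.4142) = √4.565 = 2.137 m/s.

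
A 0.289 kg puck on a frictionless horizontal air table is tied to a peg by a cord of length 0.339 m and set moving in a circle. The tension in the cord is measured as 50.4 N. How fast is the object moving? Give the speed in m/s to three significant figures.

T = m v²/r ⇒ v = √(T r / m) = √(50.4 × 0.339 / 0.289) = √59.12 = 7.689 m/s.

7.69 m/s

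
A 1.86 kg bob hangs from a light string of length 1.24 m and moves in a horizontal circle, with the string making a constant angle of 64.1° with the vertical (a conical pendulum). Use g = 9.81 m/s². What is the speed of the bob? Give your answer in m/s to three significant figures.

The radius of the circle is r = L sinθ = 1.24 × sin 64.1° = 1.115 m.
Horizontally T sinθ = mv²/r and vertically T cosθ = mg, so tanθ = v²/(rg).
v = √(r g tanθ) = √(1.115 × 9.81 × 2.059) = √22.54 = 4.747 m/s.

4.75 m/s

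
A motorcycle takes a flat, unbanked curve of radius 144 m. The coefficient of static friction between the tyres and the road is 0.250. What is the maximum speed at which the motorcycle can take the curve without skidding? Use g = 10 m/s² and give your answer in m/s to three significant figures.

19.0 m/s

On a flat curve, static friction is the only horizontal force, so it must supply the full centripetal force: μ_s m g = m v²/r.
Mass cancels: v_max = √(μ_s g r) = √(0.250 × 10.0 × 144) = √360.0 = 18.97 m/s.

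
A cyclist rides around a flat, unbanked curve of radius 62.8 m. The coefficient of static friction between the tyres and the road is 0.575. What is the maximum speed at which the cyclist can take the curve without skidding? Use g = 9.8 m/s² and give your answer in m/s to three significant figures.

18.8 m/s

The only inward force on a level bend is static friction, so at the limit f_s = μ_s N = μ_s m g = m v²/r.
Mass cancels: v_max = √(μ_s g r) = √(0.575 × 9.8 × 62.8) = √353.9 = 18.81 m/s.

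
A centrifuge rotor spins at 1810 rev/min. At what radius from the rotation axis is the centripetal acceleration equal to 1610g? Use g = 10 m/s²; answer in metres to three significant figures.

0.448 m

ω = 1810 rev/min × 2π/60 = 189.5 rad/s.
a_c = ω²r = 1610g ⇒ r = 1610 × 10.0 / (189.5)² = 16100/35930 = 0.4481 m.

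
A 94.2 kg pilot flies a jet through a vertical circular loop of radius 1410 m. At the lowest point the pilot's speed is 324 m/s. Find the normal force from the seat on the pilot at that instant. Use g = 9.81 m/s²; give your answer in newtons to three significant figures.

At the lowest point, N points up (toward the centre) and the weight mg points down (away from the centre), so the net inward force is N − mg = mv²/r.
N = m(v²/r + g) = 94.2 × ((324)²/1410 + 9.81) = 94.2 × (74.45 + 9.81) = 94.2 × 84.26 = 7937 N.

7940 N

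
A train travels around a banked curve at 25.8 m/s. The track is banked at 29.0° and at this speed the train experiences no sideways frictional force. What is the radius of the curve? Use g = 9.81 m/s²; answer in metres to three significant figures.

Frictionless banking: tanθ = v²/(rg), so r = v²/(g tanθ).
r = (25.8)²/(9.81 × tan 29.0°) = 665.6/(9.81 × 0.5543) = 665.6/5.438 = 122.4 m.

122 m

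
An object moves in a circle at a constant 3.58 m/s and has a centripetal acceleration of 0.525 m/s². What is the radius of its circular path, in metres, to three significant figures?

24.4 m

a_c = v²/r ⇒ r = v²/a_c = (3.58)²/0.525 = 12.82/0.525 = 24.41 m.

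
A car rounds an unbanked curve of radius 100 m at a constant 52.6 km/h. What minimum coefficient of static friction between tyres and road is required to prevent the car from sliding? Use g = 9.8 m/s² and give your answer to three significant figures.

v = 52.6/3.6 = 14.61 m/s.
Friction provides the centripetal force: μ_s m g = m v²/r, so μ_s = v²/(g r) = (14.61)²/(9.8 × 100) = 213.5/980.0 = 0.2178.

0.218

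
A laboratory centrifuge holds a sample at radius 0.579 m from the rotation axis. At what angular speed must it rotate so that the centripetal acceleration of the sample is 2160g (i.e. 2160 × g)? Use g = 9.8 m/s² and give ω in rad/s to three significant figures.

191 rad/s

Centripetal acceleration a_c = ω²r. Setting ω²r = 2160g:
ω = √(2160g / r) = √(2160 × 9.8 / 0.579) = √36560 = 191.2 rad/s.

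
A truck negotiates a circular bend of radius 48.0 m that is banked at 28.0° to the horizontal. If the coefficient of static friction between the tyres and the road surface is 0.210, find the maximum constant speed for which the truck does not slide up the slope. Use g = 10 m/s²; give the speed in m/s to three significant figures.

20.0 m/s

At the maximum speed, friction acts down the slope at its limiting value f = μN. Radially (horizontal, toward centre): N sinθ + μN cosθ = mv²/r. Vertically: N cosθ − μN sinθ = mg.
Dividing: v² = r g (sinθ + μcosθ)/(cosθ − μsinθ).
sinθ + μcosθ = 0.4695 + 0.210×0.8829 = 0.6549; cosθ − μsinθ = 0.8829 − 0.210×0.4695 = 0.7844.
v² = 48.0 × 10.0 × 0.6549/0.7844 = 400.8 m²/s², so v = 20.02 m/s.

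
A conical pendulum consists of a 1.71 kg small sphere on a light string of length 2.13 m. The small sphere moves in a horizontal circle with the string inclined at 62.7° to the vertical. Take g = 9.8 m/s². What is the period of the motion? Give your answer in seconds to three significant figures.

r = L sinθ = 1.893 m. From T sinθ = mω²r and T cosθ = mg: tanθ = ω²r/g, so ω² = g tanθ / r = g/(L cosθ).
ω = √(g/(L cosθ)) = √(9.8/(2.13 × 0.4586)) = √10.03 = 3.167 rad/s.
Period = 2π/ω = 1.984 s.

1.98 s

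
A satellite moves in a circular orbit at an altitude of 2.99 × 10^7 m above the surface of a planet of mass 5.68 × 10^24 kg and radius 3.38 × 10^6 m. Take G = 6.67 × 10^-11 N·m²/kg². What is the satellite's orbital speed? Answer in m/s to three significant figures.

3370 m/s

Orbital radius r = R + h = 3.38 × 10^6 + 2.99 × 10^7 = 3.328 × 10^7 m.
Gravity supplies the centripetal force: G M m / r² = m v² / r, so v = √(GM/r).
v = √(6.67 × 10^-11 × 5.68 × 10^24 / 3.328 × 10^7) = √(1.138 × 10^7) = 3374 m/s.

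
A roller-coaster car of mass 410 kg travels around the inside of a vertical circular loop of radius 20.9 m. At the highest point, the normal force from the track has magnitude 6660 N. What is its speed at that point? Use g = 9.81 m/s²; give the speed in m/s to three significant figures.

At the top, N + mg = mv²/r, so v = √(r(N/m + g)) = √(20.9 × (6660/410 + 9.81)) = √(20.9 × 26.05) = √544.5 = 23.34 m/s.

23.3 m/s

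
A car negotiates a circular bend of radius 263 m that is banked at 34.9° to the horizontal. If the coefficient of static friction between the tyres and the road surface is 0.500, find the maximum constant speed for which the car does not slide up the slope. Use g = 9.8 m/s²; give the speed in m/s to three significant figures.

68.8 m/s

At the maximum speed, friction acts down the slope at its limiting value f = μN. Radially (horizontal, toward centre): N sinθ + μN cosθ = mv²/r. Vertically: N cosθ − μN sinθ = mg.
Dividing: v² = r g (sinθ + μcosθ)/(cosθ − μsinθ).
sinθ + μcosθ = 0.5721 + 0.500×0.8202 = 0.9822; cosθ − μsinθ = 0.8202 − 0.500×0.5721 = 0.5341.
v² = 263 × 9.8 × 0.9822/0.5341 = 4740 m²/s², so v = 68.85 m/s.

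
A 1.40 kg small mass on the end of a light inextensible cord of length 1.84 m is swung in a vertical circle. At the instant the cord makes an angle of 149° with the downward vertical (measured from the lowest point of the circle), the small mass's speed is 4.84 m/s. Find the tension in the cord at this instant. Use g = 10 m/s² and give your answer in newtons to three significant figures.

Take the radial direction toward the centre of the circle as positive. The component of the weight along the string toward the centre is −mg cos φ (φ measured from the bottom), so Newton's second law along the string gives T − mg cos φ = m v²/r.
cos 149° = -0.8572, so T = m(v²/r + g cos φ) = 1.40 × ((4.84)²/1.84 + 10.0 × -0.8572) = 1.40 × (12.73 + (-8.572)) = 1.40 × 4.160 = 5.823 N.

5.82 N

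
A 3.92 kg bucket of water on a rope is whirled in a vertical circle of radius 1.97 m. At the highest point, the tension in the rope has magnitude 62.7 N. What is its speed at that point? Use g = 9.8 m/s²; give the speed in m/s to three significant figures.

At the top, T + mg = mv²/r, so v = √(r(T/m + g)) = √(1.97 × (62.7/3.92 + 9.8)) = √(1.97 × 25.79) = √50.82 = 7.129 m/s.

7.13 m/s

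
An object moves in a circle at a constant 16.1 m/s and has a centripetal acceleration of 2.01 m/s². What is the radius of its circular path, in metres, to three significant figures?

129 m

a_c = v²/r ⇒ r = v²/a_c = (16.1)²/2.01 = 259.2/2.01 = 129.0 m.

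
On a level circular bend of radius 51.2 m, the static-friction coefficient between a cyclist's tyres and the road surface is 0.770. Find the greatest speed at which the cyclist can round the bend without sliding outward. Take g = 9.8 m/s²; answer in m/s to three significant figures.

19.7 m/s

On a flat curve, static friction is the only horizontal force, so it must supply the full centripetal force: μ_s m g = m v²/r.
Mass cancels: v_max = √(μ_s g r) = √(0.770 × 9.8 × 51.2) = √386.4 = 19.66 m/s.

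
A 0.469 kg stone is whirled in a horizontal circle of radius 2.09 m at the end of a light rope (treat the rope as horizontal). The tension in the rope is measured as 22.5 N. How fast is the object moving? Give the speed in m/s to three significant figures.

T = m v²/r ⇒ v = √(T r / m) = √(22.5 × 2.09 / 0.469) = √100.3 = 10.01 m/s.

10.0 m/s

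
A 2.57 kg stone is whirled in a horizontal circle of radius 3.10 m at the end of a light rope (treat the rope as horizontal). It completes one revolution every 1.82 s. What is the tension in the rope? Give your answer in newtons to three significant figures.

95.0 N

v = 2πr/T = 2π × 3.10/1.82 = 10.70 m/s.
The tension is the only horizontal force, so it supplies the full centripetal force: T = m v²/r = 2.57 × (10.70)²/3.10 = 2.57 × 114.5/3.10 = 94.95 N.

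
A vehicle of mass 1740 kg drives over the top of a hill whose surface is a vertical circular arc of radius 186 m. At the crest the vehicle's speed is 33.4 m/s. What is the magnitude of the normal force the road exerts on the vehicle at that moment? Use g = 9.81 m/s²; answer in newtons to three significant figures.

6630 N

At the crest the centripetal acceleration points downward (toward the centre of the arc), so mg − N = mv²/r.
N = m(g − v²/r) = 1740 × (9.81 − (33.4)²/186) = 1740 × (9.81 − 5.998) = 1740 × 3.812 = 6634 N.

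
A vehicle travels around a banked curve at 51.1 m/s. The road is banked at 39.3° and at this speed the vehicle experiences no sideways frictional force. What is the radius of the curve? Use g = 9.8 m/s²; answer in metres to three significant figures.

326 m

Frictionless banking: tanθ = v²/(rg), so r = v²/(g tanθ).
r = (51.1)²/(9.8 × tan 39.3°) = 2611/(9.8 × 0.8185) = 2611/8.021 = 325.5 m.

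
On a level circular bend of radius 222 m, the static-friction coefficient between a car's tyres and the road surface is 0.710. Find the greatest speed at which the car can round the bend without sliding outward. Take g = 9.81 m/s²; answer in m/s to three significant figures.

The only inward force on a level bend is static friction, so at the limit f_s = μ_s N = μ_s m g = m v²/r.
Mass cancels: v_max = √(μ_s g r) = √(0.710 × 9.81 × 222) = √1546 = 39.32 m/s.

39.3 m/s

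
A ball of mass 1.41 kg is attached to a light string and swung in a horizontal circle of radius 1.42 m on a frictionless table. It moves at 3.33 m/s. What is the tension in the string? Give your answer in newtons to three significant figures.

The tension is the only horizontal force, so it supplies the full centripetal force: T = m v²/r = 1.41 × (3.330)²/1.42 = 1.41 × 11.09/1.42 = 11.01 N.

11.0 N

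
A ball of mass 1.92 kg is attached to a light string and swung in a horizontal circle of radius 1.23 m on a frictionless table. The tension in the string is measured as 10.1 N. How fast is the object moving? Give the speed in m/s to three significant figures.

T = m v²/r ⇒ v = √(T r / m) = √(10.1 × 1.23 / 1.92) = √6.470 = 2.544 m/s.

2.54 m/s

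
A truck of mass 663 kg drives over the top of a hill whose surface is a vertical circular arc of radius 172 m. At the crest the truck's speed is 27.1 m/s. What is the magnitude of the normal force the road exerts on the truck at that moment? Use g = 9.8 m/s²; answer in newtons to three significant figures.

At the crest the centripetal acceleration points downward (toward the centre of the arc), so mg − N = mv²/r.
N = m(g − v²/r) = 663 × (9.8 − (27.1)²/172) = 663 × (9.8 − 4.270) = 663 × 5.530 = 3667 N.

3670 N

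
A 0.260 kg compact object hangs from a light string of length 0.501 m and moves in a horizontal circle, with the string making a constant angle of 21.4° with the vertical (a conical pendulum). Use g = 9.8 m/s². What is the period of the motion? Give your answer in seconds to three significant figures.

1.37 s

r = L sinθ = 0.1828 m. From T sinθ = mω²r and T cosθ = mg: tanθ = ω²r/g, so ω² = g tanθ / r = g/(L cosθ).
ω = √(g/(L cosθ)) = √(9.8/(0.501 × 0.9311)) = √21.01 = 4.584 rad/s.
Period = 2π/ω = 1.371 s.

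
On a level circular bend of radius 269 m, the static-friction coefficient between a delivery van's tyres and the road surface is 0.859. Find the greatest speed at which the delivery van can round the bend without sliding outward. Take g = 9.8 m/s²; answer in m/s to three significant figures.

47.6 m/s

Friction provides the centripetal force on a flat curve. At maximum speed it is at its limiting value: μ_s m g = m v²/r.
Mass cancels: v_max = √(μ_s g r) = √(0.859 × 9.8 × 269) = √2264 = 47.59 m/s.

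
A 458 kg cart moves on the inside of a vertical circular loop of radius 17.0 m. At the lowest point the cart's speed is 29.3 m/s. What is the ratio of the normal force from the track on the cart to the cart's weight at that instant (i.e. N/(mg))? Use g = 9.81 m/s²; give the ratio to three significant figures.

At the bottom, N − mg = mv²/r, so N = m(v²/r + g) and N/(mg) = v²/(rg) + 1 = (29.3)²/(17.0 × 9.81) + 1 = 5.148 + 1 = 6.148.

6.15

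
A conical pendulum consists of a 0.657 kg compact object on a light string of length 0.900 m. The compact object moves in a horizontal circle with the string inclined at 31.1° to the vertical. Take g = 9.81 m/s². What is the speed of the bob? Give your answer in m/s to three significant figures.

1.66 m/s

The radius of the circle is r = L sinθ = 0.900 × sin 31.1° = 0.4649 m.
Horizontally T sinθ = mv²/r and vertically T cosθ = mg, so tanθ = v²/(rg).
v = √(r g tanθ) = √(0.4649 × 9.81 × 0.6032) = √2.751 = 1.659 m/s.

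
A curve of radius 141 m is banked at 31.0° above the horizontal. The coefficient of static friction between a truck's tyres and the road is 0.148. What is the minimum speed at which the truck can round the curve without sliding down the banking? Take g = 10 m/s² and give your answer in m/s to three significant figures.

24.2 m/s

At the minimum speed, friction acts up the slope at its limiting value f = μN. Radially (horizontal, toward centre): N sinθ − μN cosθ = mv²/r. Vertically: N cosθ + μN sinθ = mg.
Dividing: v² = r g (sinθ − μcosθ)/(cosθ + μsinθ).
sinθ − μcosθ = 0.5150 − 0.148×0.8572 = 0.3882; cosθ + μsinθ = 0.8572 + 0.148×0.5150 = 0.9334.
v² = 141 × 10.0 × 0.3882/0.9334 = 586.4 m²/s², so v = 24.22 m/s.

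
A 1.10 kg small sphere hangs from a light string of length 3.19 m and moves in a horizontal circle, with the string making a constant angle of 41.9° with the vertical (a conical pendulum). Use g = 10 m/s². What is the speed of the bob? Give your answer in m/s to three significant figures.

4.37 m/s

The radius of the circle is r = L sinθ = 3.19 × sin 41.9° = 2.130 m.
Horizontally T sinθ = mv²/r and vertically T cosθ = mg, so tanθ = v²/(rg).
v = √(r g tanθ) = √(2.130 × 10.0 × 0.8972) = √19.11 = 4.372 m/s.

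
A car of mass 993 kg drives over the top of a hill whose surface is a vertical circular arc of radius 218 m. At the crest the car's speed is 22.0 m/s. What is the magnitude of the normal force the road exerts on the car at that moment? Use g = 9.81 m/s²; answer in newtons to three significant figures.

7540 N

At the crest the centripetal acceleration points downward (toward the centre of the arc), so mg − N = mv²/r.
N = m(g − v²/r) = 993 × (9.81 − (22.0)²/218) = 993 × (9.81 − 2.220) = 993 × 7.590 = 7537 N.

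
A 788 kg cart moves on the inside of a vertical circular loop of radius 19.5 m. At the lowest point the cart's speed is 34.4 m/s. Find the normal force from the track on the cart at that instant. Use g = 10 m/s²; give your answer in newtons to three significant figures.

55700 N

At the lowest point, N points up (toward the centre) and the weight mg points down (away from the centre), so the net inward force is N − mg = mv²/r.
N = m(v²/r + g) = 788 × ((34.4)²/19.5 + 10.0) = 788 × (60.69 + 10.0) = 788 × 70.69 = 55700 N.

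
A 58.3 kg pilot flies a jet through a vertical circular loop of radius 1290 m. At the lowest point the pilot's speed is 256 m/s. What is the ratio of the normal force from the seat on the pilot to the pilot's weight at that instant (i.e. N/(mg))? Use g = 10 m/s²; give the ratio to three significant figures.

At the bottom, N − mg = mv²/r, so N = m(v²/r + g) and N/(mg) = v²/(rg) + 1 = (256)²/(1290 × 10.0) + 1 = 5.080 + 1 = 6.080.

6.08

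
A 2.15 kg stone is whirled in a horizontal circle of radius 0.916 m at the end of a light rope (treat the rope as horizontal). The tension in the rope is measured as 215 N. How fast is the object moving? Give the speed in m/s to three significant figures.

T = m v²/r ⇒ v = √(T r / m) = √(215 × 0.916 / 2.15) = √91.60 = 9.571 m/s.

9.57 m/s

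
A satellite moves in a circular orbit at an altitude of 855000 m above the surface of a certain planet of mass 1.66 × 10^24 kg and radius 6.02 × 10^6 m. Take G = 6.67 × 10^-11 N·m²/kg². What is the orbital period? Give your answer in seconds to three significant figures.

10800 s

r = R + h = 6.02 × 10^6 + 855000 = 6.875 × 10^6 m. Gravity provides the centripetal force: G M m / r² = m v² / r ⇒ v = √(GM/r) = 4013 m/s.
T = 2πr/v = 2π × 6.875 × 10^6 / 4013 = 10760 s.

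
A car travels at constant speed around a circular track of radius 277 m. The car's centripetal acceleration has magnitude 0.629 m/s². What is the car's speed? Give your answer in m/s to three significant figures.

13.2 m/s

a_c = v²/r ⇒ v = √(a_c · r) = √(0.629 × 277) = √174.2 = 13.20 m/s.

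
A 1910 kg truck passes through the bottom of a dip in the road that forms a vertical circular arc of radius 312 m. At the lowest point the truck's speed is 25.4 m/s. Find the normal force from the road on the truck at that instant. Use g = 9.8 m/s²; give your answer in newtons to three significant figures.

At the lowest point, N points up (toward the centre) and the weight mg points down (away from the centre), so the net inward force is N − mg = mv²/r.
N = m(v²/r + g) = 1910 × ((25.4)²/312 + 9.8) = 1910 × (2.068 + 9.8) = 1910 × 11.87 = 22670 N.

22700 N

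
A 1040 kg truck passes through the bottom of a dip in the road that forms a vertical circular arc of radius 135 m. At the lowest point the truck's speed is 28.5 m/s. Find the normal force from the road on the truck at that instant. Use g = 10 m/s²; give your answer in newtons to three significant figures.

At the lowest point, N points up (toward the centre) and the weight mg points down (away from the centre), so the net inward force is N − mg = mv²/r.
N = m(v²/r + g) = 1040 × ((28.5)²/135 + 10.0) = 1040 × (6.017 + 10.0) = 1040 × 16.02 = 16660 N.

16700 N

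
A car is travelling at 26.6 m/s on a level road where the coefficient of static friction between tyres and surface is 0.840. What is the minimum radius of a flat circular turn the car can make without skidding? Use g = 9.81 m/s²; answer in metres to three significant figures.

85.9 m

At the limit, μ_s m g = m v²/r, so r_min = v²/(μ_s g) = (26.6)²/(0.840 × 9.81) = 707.6/8.240 = 85.86 m.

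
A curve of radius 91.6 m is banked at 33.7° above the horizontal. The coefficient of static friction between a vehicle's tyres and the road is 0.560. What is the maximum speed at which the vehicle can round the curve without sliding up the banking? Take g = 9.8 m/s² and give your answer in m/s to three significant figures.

41.9 m/s

At the maximum speed, friction acts down the slope at its limiting value f = μN. Radially (horizontal, toward centre): N sinθ + μN cosθ = mv²/r. Vertically: N cosθ − μN sinθ = mg.
Dividing: v² = r g (sinθ + μcosθ)/(cosθ − μsinθ).
sinθ + μcosθ = 0.5548 + 0.560×0.8320 = 1.021; cosθ − μsinθ = 0.8320 − 0.560×0.5548 = 0.5212.
v² = 91.6 × 9.8 × 1.021/0.5212 = 1758 m²/s², so v = 41.93 m/s.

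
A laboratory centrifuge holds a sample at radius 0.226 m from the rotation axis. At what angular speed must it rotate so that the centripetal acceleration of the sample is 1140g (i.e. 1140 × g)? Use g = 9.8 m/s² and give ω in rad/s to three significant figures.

222 rad/s

Centripetal acceleration a_c = ω²r. Setting ω²r = 1140g:
ω = √(1140g / r) = √(1140 × 9.8 / 0.226) = √49430 = 222.3 rad/s.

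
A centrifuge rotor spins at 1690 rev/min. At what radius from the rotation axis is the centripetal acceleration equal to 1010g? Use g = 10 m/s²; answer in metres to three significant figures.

ω = 1690 rev/min × 2π/60 = 177.0 rad/s.
a_c = ω²r = 1010g ⇒ r = 1010 × 10.0 / (177.0)² = 10100/31320 = 0.3225 m.

0.322 m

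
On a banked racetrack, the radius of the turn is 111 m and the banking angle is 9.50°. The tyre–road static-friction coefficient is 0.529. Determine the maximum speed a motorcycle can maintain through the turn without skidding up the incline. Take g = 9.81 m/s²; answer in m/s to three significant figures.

At the maximum speed, friction acts down the slope at its limiting value f = μN. Radially (horizontal, toward centre): N sinθ + μN cosθ = mv²/r. Vertically: N cosθ − μN sinθ = mg.
Dividing: v² = r g (sinθ + μcosθ)/(cosθ − μsinθ).
sinθ + μcosθ = 0.1650 + 0.529×0.9863 = 0.6868; cosθ − μsinθ = 0.9863 − 0.529×0.1650 = 0.8990.
v² = 111 × 9.81 × 0.6868/0.8990 = 831.9 m²/s², so v = 28.84 m/s.

28.8 m/s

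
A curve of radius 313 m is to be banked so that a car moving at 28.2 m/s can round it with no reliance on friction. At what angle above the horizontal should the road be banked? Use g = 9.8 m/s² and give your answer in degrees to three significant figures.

For a frictionless banked turn: horizontally N sinθ = mv²/r and vertically N cosθ = mg.
Dividing: tanθ = v²/(r g) = (28.2)²/(313 × 9.8) = 795.2/3067 = 0.2593.
θ = arctan(0.2593) = 14.53°.

14.5°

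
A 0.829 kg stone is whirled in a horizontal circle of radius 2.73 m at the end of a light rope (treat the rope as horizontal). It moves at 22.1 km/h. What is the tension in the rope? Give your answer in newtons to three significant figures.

11.4 N

v = 22.1 km/h = 22.1/3.6 = 6.139 m/s.
The tension is the only horizontal force, so it supplies the full centripetal force: T = m v²/r = 0.829 × (6.139)²/2.73 = 0.829 × 37.69/2.73 = 11.44 N.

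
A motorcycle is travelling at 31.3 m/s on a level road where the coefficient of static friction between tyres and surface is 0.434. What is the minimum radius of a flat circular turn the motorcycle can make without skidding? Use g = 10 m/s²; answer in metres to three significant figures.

At the limit, μ_s m g = m v²/r, so r_min = v²/(μ_s g) = (31.3)²/(0.434 × 10.0) = 979.7/4.340 = 225.7 m.

226 m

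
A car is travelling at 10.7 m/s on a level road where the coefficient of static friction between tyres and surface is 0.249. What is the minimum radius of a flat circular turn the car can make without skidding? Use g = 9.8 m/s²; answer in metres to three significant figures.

At the limit, μ_s m g = m v²/r, so r_min = v²/(μ_s g) = (10.7)²/(0.249 × 9.8) = 114.5/2.440 = 46.92 m.

46.9 m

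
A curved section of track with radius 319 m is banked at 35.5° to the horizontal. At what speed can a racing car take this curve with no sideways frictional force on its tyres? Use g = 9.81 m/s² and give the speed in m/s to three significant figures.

47.2 m/s

On a frictionless banked curve, N sinθ = mv²/r and N cosθ = mg, so tanθ = v²/(rg).
v = √(r g tanθ) = √(319 × 9.81 × tan 35.5°) = √(319 × 9.81 × 0.7133) = √2232 = 47.25 m/s.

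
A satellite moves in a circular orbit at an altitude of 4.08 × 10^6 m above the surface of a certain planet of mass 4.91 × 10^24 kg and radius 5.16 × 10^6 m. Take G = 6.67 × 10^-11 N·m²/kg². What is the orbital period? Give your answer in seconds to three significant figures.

9750 s

r = R + h = 5.16 × 10^6 + 4.08 × 10^6 = 9.240 × 10^6 m. Gravity provides the centripetal force: G M m / r² = m v² / r ⇒ v = √(GM/r) = 5953 m/s.
T = 2πr/v = 2π × 9.240 × 10^6 / 5953 = 9752 s.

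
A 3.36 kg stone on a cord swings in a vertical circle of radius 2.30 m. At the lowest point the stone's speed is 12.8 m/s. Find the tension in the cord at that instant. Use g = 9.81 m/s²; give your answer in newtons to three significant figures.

At the lowest point, T points up (toward the centre) and the weight mg points down (away from the centre), so the net inward force is T − mg = mv²/r.
T = m(v²/r + g) = 3.36 × ((12.8)²/2.30 + 9.81) = 3.36 × (71.23 + 9.81) = 3.36 × 81.04 = 272.3 N.

272 N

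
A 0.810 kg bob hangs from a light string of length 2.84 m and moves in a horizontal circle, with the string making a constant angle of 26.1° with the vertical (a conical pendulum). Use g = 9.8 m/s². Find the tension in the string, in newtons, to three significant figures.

8.84 N

Vertically the bob has no acceleration, so T cosθ = mg.
T = mg/cosθ = 0.810 × 9.8 / cos 26.1° = 7.938/0.8980 = 8.839 N.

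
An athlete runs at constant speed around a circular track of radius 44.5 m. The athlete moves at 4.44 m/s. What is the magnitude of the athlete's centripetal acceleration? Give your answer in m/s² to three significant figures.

a_c = v²/r = (4.440)²/44.5 = 19.71/44.5 = 0.4430 m/s².

0.443 m/s²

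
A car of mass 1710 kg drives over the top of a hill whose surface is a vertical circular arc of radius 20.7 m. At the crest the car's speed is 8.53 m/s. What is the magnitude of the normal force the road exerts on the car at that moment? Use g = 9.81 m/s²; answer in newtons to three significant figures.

At the crest the centripetal acceleration points downward (toward the centre of the arc), so mg − N = mv²/r.
N = m(g − v²/r) = 1710 × (9.81 − (8.53)²/20.7) = 1710 × (9.81 − 3.515) = 1710 × 6.295 = 10760 N.

10800 N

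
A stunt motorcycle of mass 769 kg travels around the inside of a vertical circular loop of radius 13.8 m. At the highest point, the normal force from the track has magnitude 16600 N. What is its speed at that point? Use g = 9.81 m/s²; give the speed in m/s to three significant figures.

20.8 m/s

At the top, N + mg = mv²/r, so v = √(r(N/m + g)) = √(13.8 × (16600/769 + 9.81)) = √(13.8 × 31.40) = √433.3 = 20.82 m/s.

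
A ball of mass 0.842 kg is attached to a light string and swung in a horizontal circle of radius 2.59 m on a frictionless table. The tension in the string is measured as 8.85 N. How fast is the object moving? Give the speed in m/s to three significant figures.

T = m v²/r ⇒ v = √(T r / m) = √(8.85 × 2.59 / 0.842) = √27.22 = 5.218 m/s.

5.22 m/s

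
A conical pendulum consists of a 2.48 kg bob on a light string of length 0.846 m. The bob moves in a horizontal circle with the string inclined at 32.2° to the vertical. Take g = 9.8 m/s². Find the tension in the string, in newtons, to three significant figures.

Vertically the bob has no acceleration, so T cosθ = mg.
T = mg/cosθ = 2.48 × 9.8 / cos 32.2° = 24.30/0.8462 = 28.72 N.

28.7 N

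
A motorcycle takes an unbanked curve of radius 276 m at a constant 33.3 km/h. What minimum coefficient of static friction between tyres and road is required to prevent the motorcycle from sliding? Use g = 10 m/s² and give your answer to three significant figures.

0.0310

v = 33.3/3.6 = 9.250 m/s.
Friction provides the centripetal force: μ_s m g = m v²/r, so μ_s = v²/(g r) = (9.250)²/(10.0 × 276) = 85.56/2760 = 0.03100.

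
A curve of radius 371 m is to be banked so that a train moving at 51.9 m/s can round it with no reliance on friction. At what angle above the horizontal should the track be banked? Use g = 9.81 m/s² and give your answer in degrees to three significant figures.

With no friction, the horizontal component of the normal force provides the centripetal force: N sinθ = mv²/r, while N cosθ = mg vertically.
Dividing: tanθ = v²/(r g) = (51.9)²/(371 × 9.81) = 2694/3640 = 0.7401.
θ = arctan(0.7401) = 36.51°.

36.5°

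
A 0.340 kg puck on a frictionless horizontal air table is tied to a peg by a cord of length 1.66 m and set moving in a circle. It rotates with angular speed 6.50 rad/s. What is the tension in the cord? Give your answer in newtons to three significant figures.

v = ωr = 6.50 × 1.66 = 10.79 m/s.
The tension is the only horizontal force, so it supplies the full centripetal force: T = m v²/r = 0.340 × (10.79)²/1.66 = 0.340 × 116.4/1.66 = 23.85 N.

23.8 N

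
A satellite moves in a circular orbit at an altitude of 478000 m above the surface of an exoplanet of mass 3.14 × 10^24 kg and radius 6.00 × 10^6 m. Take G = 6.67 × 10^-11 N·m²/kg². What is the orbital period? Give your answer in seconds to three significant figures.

7160 s

r = R + h = 6.00 × 10^6 + 478000 = 6.478 × 10^6 m. Gravity provides the centripetal force: G M m / r² = m v² / r ⇒ v = √(GM/r) = 5686 m/s.
T = 2πr/v = 2π × 6.478 × 10^6 / 5686 = 7158 s.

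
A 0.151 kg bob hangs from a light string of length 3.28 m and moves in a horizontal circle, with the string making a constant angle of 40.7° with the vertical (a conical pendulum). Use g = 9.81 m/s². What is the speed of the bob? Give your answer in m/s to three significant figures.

4.25 m/s

The radius of the circle is r = L sinθ = 3.28 × sin 40.7° = 2.139 m.
Horizontally T sinθ = mv²/r and vertically T cosθ = mg, so tanθ = v²/(rg).
v = √(r g tanθ) = √(2.139 × 9.81 × 0.8601) = √18.05 = 4.248 m/s.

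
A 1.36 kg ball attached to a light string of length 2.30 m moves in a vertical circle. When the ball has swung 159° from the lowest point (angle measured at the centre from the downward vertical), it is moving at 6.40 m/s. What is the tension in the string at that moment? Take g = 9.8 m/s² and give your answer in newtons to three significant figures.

11.8 N

Take the radial direction toward the centre of the circle as positive. The component of the weight along the string toward the centre is −mg cos φ (φ measured from the bottom), so Newton's second law along the string gives T − mg cos φ = m v²/r.
cos 159° = -0.9336, so T = m(v²/r + g cos φ) = 1.36 × ((6.40)²/2.30 + 9.8 × -0.9336) = 1.36 × (17.81 + (-9.149)) = 1.36 × 8.660 = 11.78 N.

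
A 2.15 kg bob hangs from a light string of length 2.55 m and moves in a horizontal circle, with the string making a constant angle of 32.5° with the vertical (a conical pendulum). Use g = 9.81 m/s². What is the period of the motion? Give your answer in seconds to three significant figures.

2.94 s

r = L sinθ = 1.370 m. From T sinθ = mω²r and T cosθ = mg: tanθ = ω²r/g, so ω² = g tanθ / r = g/(L cosθ).
ω = √(g/(L cosθ)) = √(9.81/(2.55 × 0.8434)) = √4.561 = 2.136 rad/s.
Period = 2π/ω = 2.942 s.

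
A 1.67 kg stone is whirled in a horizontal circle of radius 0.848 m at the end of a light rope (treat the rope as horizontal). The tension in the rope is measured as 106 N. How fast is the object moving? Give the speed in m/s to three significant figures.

T = m v²/r ⇒ v = √(T r / m) = √(106 × 0.848 / 1.67) = √53.83 = 7.337 m/s.

7.34 m/s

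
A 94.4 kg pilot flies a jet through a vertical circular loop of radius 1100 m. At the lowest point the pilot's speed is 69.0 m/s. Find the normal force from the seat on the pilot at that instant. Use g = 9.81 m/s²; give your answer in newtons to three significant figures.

At the lowest point, N points up (toward the centre) and the weight mg points down (away from the centre), so the net inward force is N − mg = mv²/r.
N = m(v²/r + g) = 94.4 × ((69.0)²/1100 + 9.81) = 94.4 × (4.328 + 9.81) = 94.4 × 14.14 = 1335 N.

1330 N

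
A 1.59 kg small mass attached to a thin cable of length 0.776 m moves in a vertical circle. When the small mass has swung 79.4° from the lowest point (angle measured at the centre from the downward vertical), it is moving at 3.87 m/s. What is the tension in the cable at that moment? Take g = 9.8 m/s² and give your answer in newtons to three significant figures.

Take the radial direction toward the centre of the circle as positive. The component of the weight along the string toward the centre is −mg cos φ (φ measured from the bottom), so Newton's second law along the string gives T − mg cos φ = m v²/r.
cos 79.4° = 0.1840, so T = m(v²/r + g cos φ) = 1.59 × ((3.87)²/0.776 + 9.8 × 0.1840) = 1.59 × (19.30 + (1.803)) = 1.59 × 21.10 = 33.55 N.

33.6 N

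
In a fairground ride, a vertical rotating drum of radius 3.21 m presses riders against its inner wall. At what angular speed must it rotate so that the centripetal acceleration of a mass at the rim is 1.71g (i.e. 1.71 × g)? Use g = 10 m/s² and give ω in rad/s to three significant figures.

2.31 rad/s

Centripetal acceleration a_c = ω²r. Setting ω²r = 1.71g:
ω = √(1.71g / r) = √(1.71 × 10.0 / 3.21) = √5.327 = 2.308 rad/s.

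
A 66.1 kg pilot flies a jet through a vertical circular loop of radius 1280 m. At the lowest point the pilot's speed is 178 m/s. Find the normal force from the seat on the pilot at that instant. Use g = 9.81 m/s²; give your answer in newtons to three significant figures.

At the lowest point, N points up (toward the centre) and the weight mg points down (away from the centre), so the net inward force is N − mg = mv²/r.
N = m(v²/r + g) = 66.1 × ((178)²/1280 + 9.81) = 66.1 × (24.75 + 9.81) = 66.1 × 34.56 = 2285 N.

2280 N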